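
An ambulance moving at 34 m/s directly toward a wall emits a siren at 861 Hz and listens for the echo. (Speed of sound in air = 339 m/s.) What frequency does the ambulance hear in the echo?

1053 Hz

The wall receives the sound from a moving source: f₁ = f₀ · v/(v − v_e) = 861 × 339/305 ≈ 957 Hz.
On the return leg the ambulance is a moving observer: f₂ = f₁ · (v + v_e)/v = 957 × 373/339 ≈ 1053 Hz.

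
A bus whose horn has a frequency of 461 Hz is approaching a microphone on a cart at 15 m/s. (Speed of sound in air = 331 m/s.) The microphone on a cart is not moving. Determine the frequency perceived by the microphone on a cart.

Moving source, stationary observer: f' = f · v/(v − v_s) since the source is approaching.
f' = 461 × 331/(331 − 15) = 461 × 331/316 ≈ 483 Hz.

483 Hz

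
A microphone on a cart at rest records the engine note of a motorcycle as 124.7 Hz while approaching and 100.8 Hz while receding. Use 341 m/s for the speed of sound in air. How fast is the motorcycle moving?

36 m/s

f₁/f₂ = (v + v_s)/(v − v_s), so v_s = v · (f₁ − f₂)/(f₁ + f₂).
v_s = 341 × (124.7 − 100.8)/(124.7 + 100.8) = 341 × 23.9/225.5 ≈ 36 m/s.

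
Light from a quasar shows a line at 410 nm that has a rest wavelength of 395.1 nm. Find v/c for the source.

λ'/λ₀ = 1.0377 > 1 (redshift), so the source is receding.
λ'/λ₀ = √((1 + β)/(1 − β)) for a receding source ⇒ β = (r² − 1)/(r² + 1) with r = λ'/λ₀.
β = (1.0768 − 1)/(1.0768 + 1) ≈ 0.037.

0.037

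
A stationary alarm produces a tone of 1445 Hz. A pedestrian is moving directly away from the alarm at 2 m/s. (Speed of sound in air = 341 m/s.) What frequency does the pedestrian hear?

1437 Hz

Moving observer, stationary source: f' = f · (v − v_o)/v.
f' = 1445 × (341 − 2)/341 = 1445 × 339/341 ≈ 1437 Hz.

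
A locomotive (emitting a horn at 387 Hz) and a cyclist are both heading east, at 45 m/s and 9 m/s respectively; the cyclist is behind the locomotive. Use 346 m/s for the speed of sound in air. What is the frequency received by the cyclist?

351 Hz

The cyclist is behind, so the locomotive is moving away from it while the cyclist is moving toward the locomotive.
With source receding and observer approaching, f' = f · (v + v_o)/(v + v_s).
f' = 387 × (346 + 9)/(346 + 45) = 387 × 355/391 ≈ 351 Hz.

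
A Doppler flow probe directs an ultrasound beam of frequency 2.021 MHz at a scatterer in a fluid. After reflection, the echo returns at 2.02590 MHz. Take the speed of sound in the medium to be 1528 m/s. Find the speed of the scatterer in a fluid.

Double Doppler shift off a moving reflector: f₂ = f₀ · (v + u)/(v − u) (u > 0 toward emitter).
Rearranging, u = v · (f₂ − f₀)/(f₂ + f₀) = 1528 × 0.00490/4.04690 ≈ 1.85 m/s.
So the scatterer in a fluid is moving at 1.85 m/s toward the emitter.

1.85 m/s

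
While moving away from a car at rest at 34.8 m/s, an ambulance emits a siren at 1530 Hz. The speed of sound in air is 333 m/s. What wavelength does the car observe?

Moving source, stationary observer: f' = f · v/(v + v_s) since the source is receding.
f' = 1530 × 333/(333 + 34.8) ≈ 1385 Hz.
λ' = v/f' = 333/1385.24 ≈ 24.0 cm.

24.0 cm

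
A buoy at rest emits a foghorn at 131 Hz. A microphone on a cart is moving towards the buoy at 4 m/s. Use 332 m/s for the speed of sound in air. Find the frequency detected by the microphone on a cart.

133 Hz

Only the observer moves, toward the source, so f' = f · (v + v_o)/v.
f' = 131 × (332 + 4)/332 = 131 × 336/332 ≈ 133 Hz.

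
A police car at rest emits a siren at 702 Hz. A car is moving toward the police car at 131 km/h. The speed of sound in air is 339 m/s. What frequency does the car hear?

131 km/h = 36.39 m/s.
Moving observer, stationary source: f' = f · (v + v_o)/v.
f' = 702 × (339 + 36.39)/339 = 702 × 375.39/339 ≈ 777 Hz.

777 Hz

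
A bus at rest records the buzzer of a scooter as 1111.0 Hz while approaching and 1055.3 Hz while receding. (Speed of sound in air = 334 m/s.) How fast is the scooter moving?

8.6 m/s

f₁/f₂ = (v + v_s)/(v − v_s), so v_s = v · (f₁ − f₂)/(f₁ + f₂).
v_s = 334 × (1111.0 − 1055.3)/(1111.0 + 1055.3) = 334 × 55.7/2166.3 ≈ 8.6 m/s.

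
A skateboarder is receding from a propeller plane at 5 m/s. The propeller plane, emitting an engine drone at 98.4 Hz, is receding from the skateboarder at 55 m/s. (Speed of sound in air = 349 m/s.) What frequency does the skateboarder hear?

Both move, so f' = f · (v − v_o)/(v + v_s).
f' = 98.4 × (349 − 5)/(349 + 55) = 98.4 × 344/404 ≈ 84 Hz.

84 Hz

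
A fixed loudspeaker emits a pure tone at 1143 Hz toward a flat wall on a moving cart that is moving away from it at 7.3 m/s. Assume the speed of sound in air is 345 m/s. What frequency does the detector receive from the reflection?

1096 Hz

At the flat wall on a moving cart (a moving observer), f₁ = f₀ · (v − u)/v = 1143 × 337.7/345 ≈ 1119 Hz.
The reflection then acts as a moving source: f₂ = f₁ · v/(v + u) ≈ 1096 Hz.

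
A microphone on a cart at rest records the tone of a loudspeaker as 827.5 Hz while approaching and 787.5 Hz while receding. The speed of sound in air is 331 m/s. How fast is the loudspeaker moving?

f₁/f₂ = (v + v_s)/(v − v_s), so v_s = v · (f₁ − f₂)/(f₁ + f₂).
v_s = 331 × (827.5 − 787.5)/(827.5 + 787.5) = 331 × 40.0/1615.0 ≈ 8.2 m/s.

8.2 m/s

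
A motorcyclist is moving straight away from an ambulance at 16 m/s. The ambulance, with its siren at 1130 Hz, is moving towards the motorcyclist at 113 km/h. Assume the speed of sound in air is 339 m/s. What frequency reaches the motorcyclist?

113 km/h = 31.39 m/s.
General Doppler shift: f' = f · (v − v_o)/(v − v_s).
f' = 1130 × (339 − 16)/(339 − 31.39) = 1130 × 323/307.61 ≈ 1187 Hz.

1187 Hz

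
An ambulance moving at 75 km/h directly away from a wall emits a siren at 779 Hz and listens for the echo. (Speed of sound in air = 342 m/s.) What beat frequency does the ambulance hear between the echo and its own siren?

75 km/h = 20.83 m/s.
The wall receives the sound from a moving source: f₁ = f₀ · v/(v + v_e) = 779 × 342/362.83 ≈ 734.3 Hz.
On the return leg the ambulance is a moving observer: f₂ = f₁ · (v − v_e)/v = 734.3 × 321.17/342 ≈ 689.5 Hz.
Beat against the emitted tone: |f₂ − f₀| = 2v_e·f₀/(v + v_e) = 2 × 20.83 × 779/362.83 ≈ 89 Hz.

89 Hz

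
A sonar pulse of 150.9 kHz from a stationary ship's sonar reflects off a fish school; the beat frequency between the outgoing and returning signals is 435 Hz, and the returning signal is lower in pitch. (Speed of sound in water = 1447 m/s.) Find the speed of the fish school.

2.09 m/s

Double Doppler shift off a moving reflector: f₂ = f₀ · (v + u)/(v − u) (u > 0 toward emitter).
Returning signal is lower, so f₂ = f₀ − Δf = 150900 − 435 = 150465 Hz.
Rearranging, u = v · (f₂ − f₀)/(f₂ + f₀) = 1447 × -435/301365 ≈ -2.09 m/s.
So the fish school is moving at 2.09 m/s away from the emitter.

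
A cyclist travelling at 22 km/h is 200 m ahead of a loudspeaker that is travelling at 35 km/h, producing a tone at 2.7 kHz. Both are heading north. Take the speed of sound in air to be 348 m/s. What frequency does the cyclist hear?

35 km/h = 9.722 m/s; 22 km/h = 6.111 m/s.
The cyclist is ahead, so the loudspeaker is moving toward it while the cyclist is moving away from the loudspeaker.
With source approaching and observer receding, f' = f · (v − v_o)/(v − v_s).
f' = 2.7 × (348 − 6.111)/(348 − 9.722) = 2.7 × 341.89/338.28 ≈ 2.73 kHz.

2.73 kHz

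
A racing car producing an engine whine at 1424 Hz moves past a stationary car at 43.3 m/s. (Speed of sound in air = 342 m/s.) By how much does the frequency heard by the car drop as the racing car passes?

366 Hz

Approaching: f₁ = f · v/(v − v_s) = 1424 × 342/298.7 ≈ 1630 Hz.
Receding: f₂ = f · v/(v + v_s) = 1424 × 342/385.3 ≈ 1264 Hz.
Drop: f₁ − f₂ = 2f·v·v_s/(v² − v_s²) = 2 × 1424 × 342 × 43.3/(342² − 43.3²) ≈ 366 Hz.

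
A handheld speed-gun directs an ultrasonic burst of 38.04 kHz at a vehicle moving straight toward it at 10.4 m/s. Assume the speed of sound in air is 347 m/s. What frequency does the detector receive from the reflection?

At the vehicle (a moving observer), f₁ = f₀ · (v + u)/v = 38.04 × 357.4/347 ≈ 39.2 kHz.
The reflection then acts as a moving source: f₂ = f₁ · v/(v − u) ≈ 40.4 kHz.

40.4 kHz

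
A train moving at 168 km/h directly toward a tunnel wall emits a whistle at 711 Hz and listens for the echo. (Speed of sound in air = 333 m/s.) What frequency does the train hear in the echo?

943 Hz

168 km/h = 46.67 m/s.
The tunnel wall receives the sound from a moving source: f₁ = f₀ · v/(v − v_e) = 711 × 333/286.33 ≈ 827 Hz.
On the return leg the train is a moving observer: f₂ = f₁ · (v + v_e)/v = 827 × 379.67/333 ≈ 943 Hz.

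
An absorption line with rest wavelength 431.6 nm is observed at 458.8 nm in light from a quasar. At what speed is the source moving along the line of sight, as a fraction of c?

0.061c

λ'/λ₀ = 1.0630 > 1 (redshift), so the source is receding.
λ'/λ₀ = √((1 + β)/(1 − β)) for a receding source ⇒ β = (r² − 1)/(r² + 1) with r = λ'/λ₀.
β = (1.1300 − 1)/(1.1300 + 1) ≈ 0.061.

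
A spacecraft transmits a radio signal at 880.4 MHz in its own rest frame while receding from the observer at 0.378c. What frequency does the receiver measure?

591.5 MHz

Relativistic Doppler for frequency: f' = f₀ · √((1 − β)/(1 + β)).
f' = 880.4 × √(0.6220/1.3780) = 880.4 × 0.67185 ≈ 591.5 MHz.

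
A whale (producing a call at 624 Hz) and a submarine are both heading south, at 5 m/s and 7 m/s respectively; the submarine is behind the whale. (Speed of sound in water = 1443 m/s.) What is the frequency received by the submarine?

The submarine is behind, so the whale is moving away from it while the submarine is moving toward the whale.
Both move, so f' = f · (v + v_o)/(v + v_s).
f' = 624 × (1443 + 7)/(1443 + 5) = 624 × 1450/1448 ≈ 625 Hz.

625 Hz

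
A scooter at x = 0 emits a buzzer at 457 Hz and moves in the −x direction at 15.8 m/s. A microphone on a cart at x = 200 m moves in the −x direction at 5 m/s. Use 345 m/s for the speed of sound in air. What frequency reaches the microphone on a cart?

443 Hz

The observer lies on the +x side, so the source is heading away from the observer and the observer is heading toward the source.
General Doppler shift: f' = f · (v + v_o)/(v + v_s).
f' = 457 × (345 + 5)/(345 + 15.8) = 457 × 350/360.8 ≈ 443 Hz.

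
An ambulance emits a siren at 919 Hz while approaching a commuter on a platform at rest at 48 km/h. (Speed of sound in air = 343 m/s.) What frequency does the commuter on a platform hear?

956 Hz

48 km/h = 13.33 m/s.
Only the source moves, toward the listener, so f' = f · v/(v − v_s).
f' = 919 × 343/(343 − 13.33) = 919 × 343/329.7 ≈ 956 Hz.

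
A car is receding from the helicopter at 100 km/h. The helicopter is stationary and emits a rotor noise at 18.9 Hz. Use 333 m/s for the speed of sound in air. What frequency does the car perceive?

100 km/h = 27.78 m/s.
Only the observer moves, away from the source, so f' = f · (v − v_o)/v.
f' = 18.9 × (333 − 27.78)/333 = 18.9 × 305.22/333 ≈ 17.3 Hz.

17.3 Hz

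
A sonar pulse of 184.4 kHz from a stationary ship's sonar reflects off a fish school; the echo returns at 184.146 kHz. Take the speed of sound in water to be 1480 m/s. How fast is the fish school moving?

Double Doppler shift off a moving reflector: f₂ = f₀ · (v + u)/(v − u) (u > 0 toward emitter).
Rearranging, u = v · (f₂ − f₀)/(f₂ + f₀) = 1480 × -0.254/368.546 ≈ -1.02 m/s.
So the fish school is moving at 1.02 m/s away from the emitter.

1.02 m/s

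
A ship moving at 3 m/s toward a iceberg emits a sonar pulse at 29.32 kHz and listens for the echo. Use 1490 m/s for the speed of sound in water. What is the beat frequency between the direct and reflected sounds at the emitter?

118 Hz

The iceberg receives the sound from a moving source: f₁ = f₀ · v/(v − v_e) = 29.32 × 1490/1487 ≈ 29.3792 kHz.
On the return leg the ship is a moving observer: f₂ = f₁ · (v + v_e)/v = 29.3792 × 1493/1490 ≈ 29.4383 kHz.
Equivalently f₂ = f₀ · (v + v_e)/(v − v_e).
Beat against the emitted tone (with f₀ = 29320 Hz): |f₂ − f₀| = 2v_e·f₀/(v − v_e) = 2 × 3 × 29320/1487 ≈ 118 Hz.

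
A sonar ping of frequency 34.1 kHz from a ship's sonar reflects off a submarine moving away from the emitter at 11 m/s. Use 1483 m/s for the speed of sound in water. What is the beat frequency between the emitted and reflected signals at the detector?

502 Hz

At the submarine (a moving observer), f₁ = f₀ · (v − u)/v = 34.1 × 1472/1483 ≈ 33.847 kHz.
The reflection then acts as a moving source: f₂ = f₁ · v/(v + u) ≈ 33.598 kHz.
Beat frequency (with f₀ = 34100 Hz): |f₂ − f₀| = 2u·f₀/(v + u) = 2 × 11 × 34100/1494 ≈ 502 Hz.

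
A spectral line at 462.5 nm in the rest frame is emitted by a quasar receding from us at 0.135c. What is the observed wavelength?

529.8 nm

Relativistic Doppler for wavelength: λ' = λ₀ · √((1 + β)/(1 − β)).
λ' = 462.5 × √(1.1350/0.8650) = 462.5 × 1.14549 ≈ 529.8 nm.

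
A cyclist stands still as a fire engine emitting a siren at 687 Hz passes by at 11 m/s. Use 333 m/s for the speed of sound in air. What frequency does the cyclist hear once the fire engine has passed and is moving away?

665 Hz

Receding: f₂ = f · v/(v + v_s) = 687 × 333/344 ≈ 665 Hz.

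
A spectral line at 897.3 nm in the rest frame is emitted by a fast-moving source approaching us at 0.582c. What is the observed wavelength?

Relativistic Doppler for wavelength: λ' = λ₀ · √((1 − β)/(1 + β)).
λ' = 897.3 × √(0.4180/1.5820) = 897.3 × 0.51403 ≈ 461.2 nm.

461.2 nm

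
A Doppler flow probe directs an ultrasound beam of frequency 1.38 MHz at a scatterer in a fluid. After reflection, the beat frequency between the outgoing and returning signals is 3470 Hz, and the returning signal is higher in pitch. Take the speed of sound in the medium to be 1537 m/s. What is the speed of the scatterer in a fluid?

1.93 m/s

Double Doppler shift off a moving reflector: f₂ = f₀ · (v + u)/(v − u) (u > 0 toward emitter).
Returning signal is higher, so f₂ = f₀ + Δf = 1380000 + 3470 = 1383470 Hz.
Rearranging, u = v · (f₂ − f₀)/(f₂ + f₀) = 1537 × 3470/2763470 ≈ 1.93 m/s.
So the scatterer in a fluid is moving at 1.93 m/s toward the emitter.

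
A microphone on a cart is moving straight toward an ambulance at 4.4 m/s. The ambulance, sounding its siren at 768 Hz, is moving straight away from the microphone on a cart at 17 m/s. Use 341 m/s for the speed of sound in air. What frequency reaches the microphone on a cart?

741 Hz

Both move, so f' = f · (v + v_o)/(v + v_s).
f' = 768 × (341 + 4.4)/(341 + 17) = 768 × 345.4/358 ≈ 741 Hz.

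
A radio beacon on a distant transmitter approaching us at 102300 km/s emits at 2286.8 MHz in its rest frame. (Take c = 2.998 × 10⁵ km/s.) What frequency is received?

3263.0 MHz

β = v/c = 102300/299800 = 0.3412.
Relativistic Doppler for frequency: f' = f₀ · √((1 + β)/(1 − β)).
f' = 2286.8 × √(1.3412/0.6588) = 2286.8 × 1.42687 ≈ 3263.0 MHz.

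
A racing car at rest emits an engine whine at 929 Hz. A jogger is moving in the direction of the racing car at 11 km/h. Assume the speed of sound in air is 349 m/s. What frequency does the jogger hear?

937 Hz

11 km/h = 3.056 m/s.
Only the observer moves, toward the source, so f' = f · (v + v_o)/v.
f' = 929 × (349 + 3.056)/349 = 929 × 352.06/349 ≈ 937 Hz.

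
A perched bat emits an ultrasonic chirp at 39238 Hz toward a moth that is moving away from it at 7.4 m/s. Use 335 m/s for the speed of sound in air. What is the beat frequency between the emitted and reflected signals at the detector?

1696 Hz

The moth first receives the wave as a moving observer: f₁ = f₀ · (v − u)/v = 39238 × (335 − 7.4)/335 ≈ 38371 Hz.
On reflection it acts as a source moving away from the stationary detector: f₂ = f₁ · v/(v + u) = 38371 × 335/342.4 ≈ 37542 Hz.
Beat frequency: |f₂ − f₀| = 2u·f₀/(v + u) = 2 × 7.4 × 39238/342.4 ≈ 1696 Hz.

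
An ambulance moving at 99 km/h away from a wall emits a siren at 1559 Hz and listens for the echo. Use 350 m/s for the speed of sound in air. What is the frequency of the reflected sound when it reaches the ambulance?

99 km/h = 27.5 m/s.
The wall receives the sound from a moving source: f₁ = f₀ · v/(v + v_e) = 1559 × 350/377.5 ≈ 1445 Hz.
On the return leg the ambulance is a moving observer: f₂ = f₁ · (v − v_e)/v = 1445 × 322.5/350 ≈ 1332 Hz.

1332 Hz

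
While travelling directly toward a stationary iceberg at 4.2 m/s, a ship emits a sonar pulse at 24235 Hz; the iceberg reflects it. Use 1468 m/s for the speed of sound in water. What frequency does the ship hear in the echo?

24374 Hz

The iceberg receives the sound from a moving source: f₁ = f₀ · v/(v − v_e) = 24235 × 1468/1463.8 ≈ 24305 Hz.
On the return leg the ship is a moving observer: f₂ = f₁ · (v + v_e)/v = 24305 × 1472.2/1468 ≈ 24374 Hz.
Equivalently f₂ = f₀ · (v + v_e)/(v − v_e).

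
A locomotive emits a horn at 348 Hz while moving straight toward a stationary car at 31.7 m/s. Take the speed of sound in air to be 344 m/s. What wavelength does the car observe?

89.7 cm

Moving source, stationary observer: f' = f · v/(v − v_s) since the source is approaching.
f' = 348 × 344/(344 − 31.7) ≈ 383 Hz.
λ' = v/f' = 344/383.324 ≈ 89.7 cm.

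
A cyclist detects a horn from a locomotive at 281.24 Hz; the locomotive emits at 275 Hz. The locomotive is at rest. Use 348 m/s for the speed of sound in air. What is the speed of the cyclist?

f' > f, so the cyclist is approaching.
f' = f · (v + v_o)/v ⇒ v_o = v · |f'/f − 1|.
v_o = 348 × |281.24/275 − 1| = 348 × 0.02269 ≈ 7.9 m/s.

7.9 m/s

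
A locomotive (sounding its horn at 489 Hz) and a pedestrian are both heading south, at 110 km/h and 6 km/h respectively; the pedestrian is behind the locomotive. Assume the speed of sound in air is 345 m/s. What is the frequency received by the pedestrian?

110 km/h = 30.56 m/s; 6 km/h = 1.667 m/s.
The pedestrian is behind, so the locomotive is moving away from it while the pedestrian is moving toward the locomotive.
With source receding and observer approaching, f' = f · (v + v_o)/(v + v_s).
f' = 489 × (345 + 1.667)/(345 + 30.56) = 489 × 346.67/375.56 ≈ 451 Hz.

451 Hz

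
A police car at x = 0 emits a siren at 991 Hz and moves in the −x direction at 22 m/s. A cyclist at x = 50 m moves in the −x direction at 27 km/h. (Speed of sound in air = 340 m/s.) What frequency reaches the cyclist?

951 Hz

27 km/h = 7.5 m/s.
The observer lies on the +x side, so the source is heading away from the observer and the observer is heading toward the source.
With source receding and observer approaching, f' = f · (v + v_o)/(v + v_s).
f' = 991 × (340 + 7.5)/(340 + 22) = 991 × 347.5/362 ≈ 951 Hz.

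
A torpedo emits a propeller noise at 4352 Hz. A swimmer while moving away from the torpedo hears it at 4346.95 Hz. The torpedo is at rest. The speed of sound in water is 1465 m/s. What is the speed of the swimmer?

1.70 m/s

f' = f · (v − v_o)/v ⇒ v_o = v · |f'/f − 1|.
v_o = 1465 × |4346.95/4352 − 1| = 1465 × 0.00116 ≈ 1.70 m/s.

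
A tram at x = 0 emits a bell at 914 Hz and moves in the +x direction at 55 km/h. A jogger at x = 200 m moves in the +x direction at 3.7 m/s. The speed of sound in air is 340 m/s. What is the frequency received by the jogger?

947 Hz

55 km/h = 15.28 m/s.
The observer lies on the +x side, so the source is heading toward the observer and the observer is heading away from the source.
Both move, so f' = f · (v − v_o)/(v − v_s).
f' = 914 × (340 − 3.7)/(340 − 15.28) = 914 × 336.3/324.72 ≈ 947 Hz.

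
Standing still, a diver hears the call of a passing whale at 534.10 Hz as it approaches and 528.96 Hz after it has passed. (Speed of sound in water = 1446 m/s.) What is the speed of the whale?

f₁/f₂ = (v + v_s)/(v − v_s), so v_s = v · (f₁ − f₂)/(f₁ + f₂).
v_s = 1446 × (534.10 − 528.96)/(534.10 + 528.96) = 1446 × 5.14/1063.06 ≈ 7.0 m/s.

7.0 m/s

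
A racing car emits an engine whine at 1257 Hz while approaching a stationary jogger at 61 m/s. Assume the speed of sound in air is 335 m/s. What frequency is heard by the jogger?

With the source moving toward a stationary observer, f' = f · v/(v − v_s).
f' = 1257 × 335/(335 − 61) = 1257 × 335/274 ≈ 1537 Hz.

1537 Hz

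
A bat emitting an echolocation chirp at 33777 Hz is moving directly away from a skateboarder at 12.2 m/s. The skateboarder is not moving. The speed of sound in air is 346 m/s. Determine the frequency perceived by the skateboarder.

32627 Hz

Moving source, stationary observer: f' = f · v/(v + v_s) since the source is receding.
f' = 33777 × 346/(346 + 12.2) = 33777 × 346/358.2 ≈ 32627 Hz.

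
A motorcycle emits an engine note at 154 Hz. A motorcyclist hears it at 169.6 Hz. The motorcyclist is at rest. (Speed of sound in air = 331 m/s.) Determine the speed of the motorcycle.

f' > f, so the motorcycle is approaching.
f' = f · v/(v − v_s) ⇒ v_s = v · |1 − f/f'|.
v_s = 331 × |1 − 154/169.6| = 331 × 0.09198 ≈ 30 m/s.

30 m/s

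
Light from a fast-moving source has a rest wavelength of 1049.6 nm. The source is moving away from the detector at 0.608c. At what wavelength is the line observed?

2125.8 nm

Relativistic Doppler for wavelength: λ' = λ₀ · √((1 + β)/(1 − β)).
λ' = 1049.6 × √(1.6080/0.3920) = 1049.6 × 2.02535 ≈ 2125.8 nm.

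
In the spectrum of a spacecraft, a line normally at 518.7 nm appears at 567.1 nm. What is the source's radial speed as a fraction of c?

0.089c

λ'/λ₀ = 1.0933 > 1 (redshift), so the source is receding.
λ'/λ₀ = √((1 + β)/(1 − β)) for a receding source ⇒ β = (r² − 1)/(r² + 1) with r = λ'/λ₀.
β = (1.1953 − 1)/(1.1953 + 1) ≈ 0.089.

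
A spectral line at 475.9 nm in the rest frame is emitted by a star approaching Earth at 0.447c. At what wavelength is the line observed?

294.2 nm

Relativistic Doppler for wavelength: λ' = λ₀ · √((1 − β)/(1 + β)).
λ' = 475.9 × √(0.5530/1.4470) = 475.9 × 0.61820 ≈ 294.2 nm.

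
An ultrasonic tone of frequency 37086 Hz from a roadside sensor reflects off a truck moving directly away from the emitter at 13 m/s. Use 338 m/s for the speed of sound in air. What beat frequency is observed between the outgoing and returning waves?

2747 Hz

The truck first receives the wave as a moving observer: f₁ = f₀ · (v − u)/v = 37086 × (338 − 13)/338 ≈ 35660 Hz.
On reflection it acts as a source moving away from the stationary detector: f₂ = f₁ · v/(v + u) = 35660 × 338/351 ≈ 34339 Hz.
Beat frequency: |f₂ − f₀| = 2u·f₀/(v + u) = 2 × 13 × 37086/351 ≈ 2747 Hz.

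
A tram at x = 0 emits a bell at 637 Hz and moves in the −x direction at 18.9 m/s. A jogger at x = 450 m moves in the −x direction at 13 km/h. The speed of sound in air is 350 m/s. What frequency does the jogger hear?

13 km/h = 3.611 m/s.
The observer lies on the +x side, so the source is heading away from the observer and the observer is heading toward the source.
General Doppler shift: f' = f · (v + v_o)/(v + v_s).
f' = 637 × (350 + 3.611)/(350 + 18.9) = 637 × 353.61/368.9 ≈ 611 Hz.

611 Hz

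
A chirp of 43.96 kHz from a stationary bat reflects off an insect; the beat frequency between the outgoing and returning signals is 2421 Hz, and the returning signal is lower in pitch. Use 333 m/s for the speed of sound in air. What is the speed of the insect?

9.4 m/s

Double Doppler shift off a moving reflector: f₂ = f₀ · (v + u)/(v − u) (u > 0 toward emitter).
Returning signal is lower, so f₂ = f₀ − Δf = 43960 − 2421 = 41539 Hz.
Rearranging, u = v · (f₂ − f₀)/(f₂ + f₀) = 333 × -2421/85499 ≈ -9.4 m/s.
So the insect is moving at 9.4 m/s away from the emitter.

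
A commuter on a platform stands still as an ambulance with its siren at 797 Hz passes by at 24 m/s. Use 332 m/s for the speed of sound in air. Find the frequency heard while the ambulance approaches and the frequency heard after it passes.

Approaching: f₁ = f · v/(v − v_s) = 797 × 332/308 ≈ 859 Hz.
Receding: f₂ = f · v/(v + v_s) = 797 × 332/356 ≈ 743 Hz.

859 Hz approaching; 743 Hz receding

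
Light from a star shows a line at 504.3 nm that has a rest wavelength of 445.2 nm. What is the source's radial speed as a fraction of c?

0.124c

λ'/λ₀ = 1.1327 > 1 (redshift), so the source is receding.
λ'/λ₀ = √((1 + β)/(1 − β)) for a receding source ⇒ β = (r² − 1)/(r² + 1) with r = λ'/λ₀.
β = (1.2831 − 1)/(1.2831 + 1) ≈ 0.124.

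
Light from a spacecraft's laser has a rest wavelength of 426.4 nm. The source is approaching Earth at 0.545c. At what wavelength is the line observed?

231.4 nm

Relativistic Doppler for wavelength: λ' = λ₀ · √((1 − β)/(1 + β)).
λ' = 426.4 × √(0.4550/1.5450) = 426.4 × 0.54268 ≈ 231.4 nm.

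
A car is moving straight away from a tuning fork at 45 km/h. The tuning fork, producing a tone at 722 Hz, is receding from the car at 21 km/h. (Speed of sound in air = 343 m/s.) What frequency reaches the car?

21 km/h = 5.833 m/s; 45 km/h = 12.5 m/s.
With source receding and observer receding, f' = f · (v − v_o)/(v + v_s).
f' = 722 × (343 − 12.5)/(343 + 5.833) = 722 × 330.5/348.83 ≈ 684 Hz.

684 Hz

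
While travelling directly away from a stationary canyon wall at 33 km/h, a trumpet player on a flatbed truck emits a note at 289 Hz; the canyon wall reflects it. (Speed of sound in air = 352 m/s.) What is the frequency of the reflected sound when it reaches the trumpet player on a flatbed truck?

33 km/h = 9.167 m/s.
The canyon wall receives the sound from a moving source: f₁ = f₀ · v/(v + v_e) = 289 × 352/361.17 ≈ 282 Hz.
On the return leg the trumpet player on a flatbed truck is a moving observer: f₂ = f₁ · (v − v_e)/v = 282 × 342.83/352 ≈ 274 Hz.

274 Hz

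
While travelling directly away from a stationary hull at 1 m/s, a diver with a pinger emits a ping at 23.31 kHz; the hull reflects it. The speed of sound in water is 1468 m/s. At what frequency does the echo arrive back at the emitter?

The hull receives the sound from a moving source: f₁ = f₀ · v/(v + v_e) = 23.31 × 1468/1469 ≈ 23.3 kHz.
On the return leg the diver with a pinger is a moving observer: f₂ = f₁ · (v − v_e)/v = 23.3 × 1467/1468 ≈ 23.3 kHz.

23.3 kHz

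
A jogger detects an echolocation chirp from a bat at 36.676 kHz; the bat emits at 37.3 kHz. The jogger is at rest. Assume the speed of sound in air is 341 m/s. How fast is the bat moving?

f' < f, so the bat is receding.
f' = f · v/(v + v_s) ⇒ v_s = v · |1 − f/f'|.
v_s = 341 × |1 − 37.3/36.676| = 341 × 0.01701 ≈ 5.8 m/s.

5.8 m/s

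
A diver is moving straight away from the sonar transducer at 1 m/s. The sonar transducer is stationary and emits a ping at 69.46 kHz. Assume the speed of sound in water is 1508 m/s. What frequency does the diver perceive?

Moving observer, stationary source: f' = f · (v − v_o)/v.
f' = 69.46 × (1508 − 1)/1508 = 69.46 × 1507/1508 ≈ 69.4 kHz.

69.4 kHz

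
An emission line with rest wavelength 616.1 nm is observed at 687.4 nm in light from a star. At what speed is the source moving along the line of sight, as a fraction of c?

λ'/λ₀ = 1.1157 > 1 (redshift), so the source is receding.
λ'/λ₀ = √((1 + β)/(1 − β)) for a receding source ⇒ β = (r² − 1)/(r² + 1) with r = λ'/λ₀.
β = (1.2448 − 1)/(1.2448 + 1) ≈ 0.109.

0.109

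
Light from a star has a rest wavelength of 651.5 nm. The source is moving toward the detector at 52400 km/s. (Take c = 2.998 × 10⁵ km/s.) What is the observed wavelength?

β = v/c = 52400/299800 = 0.1748.
Relativistic Doppler for wavelength: λ' = λ₀ · √((1 − β)/(1 + β)).
λ' = 651.5 × √(0.8252/1.1748) = 651.5 × 0.83812 ≈ 546.0 nm.

546.0 nm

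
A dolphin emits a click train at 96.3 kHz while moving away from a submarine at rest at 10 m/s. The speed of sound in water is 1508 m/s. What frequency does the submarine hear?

Only the source moves, away from the listener, so f' = f · v/(v + v_s).
f' = 96.3 × 1508/(1508 + 10) = 96.3 × 1508/1518 ≈ 95.7 kHz.

95.7 kHz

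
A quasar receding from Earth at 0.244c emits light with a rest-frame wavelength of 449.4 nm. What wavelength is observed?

576.5 nm

Relativistic Doppler for wavelength: λ' = λ₀ · √((1 + β)/(1 − β)).
λ' = 449.4 × √(1.2440/0.7560) = 449.4 × 1.28277 ≈ 576.5 nm.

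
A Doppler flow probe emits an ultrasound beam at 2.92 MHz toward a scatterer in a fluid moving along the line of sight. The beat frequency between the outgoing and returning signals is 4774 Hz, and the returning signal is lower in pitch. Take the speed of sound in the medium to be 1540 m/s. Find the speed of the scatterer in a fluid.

Double Doppler shift off a moving reflector: f₂ = f₀ · (v + u)/(v − u) (u > 0 toward emitter).
Returning signal is lower, so f₂ = f₀ − Δf = 2920000 − 4774 = 2915226 Hz.
Rearranging, u = v · (f₂ − f₀)/(f₂ + f₀) = 1540 × -4774/5835226 ≈ -1.26 m/s.
So the scatterer in a fluid is moving at 1.26 m/s away from the emitter.

1.26 m/s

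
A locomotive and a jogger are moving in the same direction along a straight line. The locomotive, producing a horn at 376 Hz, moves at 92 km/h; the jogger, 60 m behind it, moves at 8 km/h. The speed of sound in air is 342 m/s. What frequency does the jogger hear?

352 Hz

92 km/h = 25.56 m/s; 8 km/h = 2.222 m/s.
The jogger is behind, so the locomotive is moving away from it while the jogger is moving toward the locomotive.
General Doppler shift: f' = f · (v + v_o)/(v + v_s).
f' = 376 × (342 + 2.222)/(342 + 25.56) = 376 × 344.22/367.56 ≈ 352 Hz.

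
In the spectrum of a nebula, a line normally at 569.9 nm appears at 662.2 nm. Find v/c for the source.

λ'/λ₀ = 1.1620 > 1 (redshift), so the source is receding.
λ'/λ₀ = √((1 + β)/(1 − β)) for a receding source ⇒ β = (r² − 1)/(r² + 1) with r = λ'/λ₀.
β = (1.3501 − 1)/(1.3501 + 1) ≈ 0.149.

0.149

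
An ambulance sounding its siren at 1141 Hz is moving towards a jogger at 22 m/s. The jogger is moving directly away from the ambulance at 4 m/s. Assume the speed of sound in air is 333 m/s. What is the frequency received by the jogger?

With source approaching and observer receding, f' = f · (v − v_o)/(v − v_s).
f' = 1141 × (333 − 4)/(333 − 22) = 1141 × 329/311 ≈ 1207 Hz.

1207 Hz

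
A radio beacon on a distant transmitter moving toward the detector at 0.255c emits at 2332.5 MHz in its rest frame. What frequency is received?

3027.4 MHz

Relativistic Doppler for frequency: f' = f₀ · √((1 + β)/(1 − β)).
f' = 2332.5 × √(1.2550/0.7450) = 2332.5 × 1.29791 ≈ 3027.4 MHz.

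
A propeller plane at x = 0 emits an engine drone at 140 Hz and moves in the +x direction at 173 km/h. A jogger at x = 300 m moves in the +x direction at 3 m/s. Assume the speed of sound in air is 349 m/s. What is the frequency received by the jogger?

161 Hz

173 km/h = 48.06 m/s.
The observer lies on the +x side, so the source is heading toward the observer and the observer is heading away from the source.
General Doppler shift: f' = f · (v − v_o)/(v − v_s).
f' = 140 × (349 − 3)/(349 − 48.06) = 140 × 346/300.94 ≈ 161 Hz.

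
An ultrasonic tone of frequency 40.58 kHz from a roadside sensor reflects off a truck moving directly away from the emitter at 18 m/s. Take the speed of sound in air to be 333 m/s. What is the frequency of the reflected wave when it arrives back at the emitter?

36.4 kHz

At the truck (a moving observer), f₁ = f₀ · (v − u)/v = 40.58 × 315/333 ≈ 38.4 kHz.
The reflection then acts as a moving source: f₂ = f₁ · v/(v + u) ≈ 36.4 kHz.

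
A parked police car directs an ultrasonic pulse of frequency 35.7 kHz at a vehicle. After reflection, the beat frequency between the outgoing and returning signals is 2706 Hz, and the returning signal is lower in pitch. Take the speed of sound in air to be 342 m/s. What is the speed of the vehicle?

Double Doppler shift off a moving reflector: f₂ = f₀ · (v + u)/(v − u) (u > 0 toward emitter).
Returning signal is lower, so f₂ = f₀ − Δf = 35700 − 2706 = 32994 Hz.
Rearranging, u = v · (f₂ − f₀)/(f₂ + f₀) = 342 × -2706/68694 ≈ -13.5 m/s.
So the vehicle is moving at 13.5 m/s away from the emitter.

13.5 m/s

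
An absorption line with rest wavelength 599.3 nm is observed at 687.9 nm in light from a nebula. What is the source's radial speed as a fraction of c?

0.137c

λ'/λ₀ = 1.1478 > 1 (redshift), so the source is receding.
λ'/λ₀ = √((1 + β)/(1 − β)) for a receding source ⇒ β = (r² − 1)/(r² + 1) with r = λ'/λ₀.
β = (1.3175 − 1)/(1.3175 + 1) ≈ 0.137.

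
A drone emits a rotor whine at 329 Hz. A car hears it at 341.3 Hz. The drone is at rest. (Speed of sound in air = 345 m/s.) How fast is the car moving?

f' > f, so the car is approaching.
f' = f · (v + v_o)/v ⇒ v_o = v · |f'/f − 1|.
v_o = 345 × |341.3/329 − 1| = 345 × 0.03739 ≈ 12.9 m/s.

12.9 m/s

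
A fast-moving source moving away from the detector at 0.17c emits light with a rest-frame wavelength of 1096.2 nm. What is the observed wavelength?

Relativistic Doppler for wavelength: λ' = λ₀ · √((1 + β)/(1 − β)).
λ' = 1096.2 × √(1.1700/0.8300) = 1096.2 × 1.18728 ≈ 1301.5 nm.

1301.5 nm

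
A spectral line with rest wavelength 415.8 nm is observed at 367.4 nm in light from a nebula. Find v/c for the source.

λ'/λ₀ = 0.8836 < 1 (blueshift), so the source is approaching.
λ'/λ₀ = √((1 − β)/(1 + β)) for an approaching source ⇒ β = (1 − r²)/(1 + r²) with r = λ'/λ₀.
β = (1 − 0.7807)/(1 + 0.7807) ≈ 0.123.

0.123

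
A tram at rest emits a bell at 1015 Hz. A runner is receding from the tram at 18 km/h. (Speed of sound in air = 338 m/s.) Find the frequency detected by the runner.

18 km/h = 5 m/s.
Only the observer moves, away from the source, so f' = f · (v − v_o)/v.
f' = 1015 × (338 − 5)/338 = 1015 × 333/338 ≈ 1000 Hz.

1000 Hz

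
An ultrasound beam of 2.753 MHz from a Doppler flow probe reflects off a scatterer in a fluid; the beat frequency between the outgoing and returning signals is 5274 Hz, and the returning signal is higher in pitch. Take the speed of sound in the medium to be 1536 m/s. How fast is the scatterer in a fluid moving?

Double Doppler shift off a moving reflector: f₂ = f₀ · (v + u)/(v − u) (u > 0 toward emitter).
Returning signal is higher, so f₂ = f₀ + Δf = 2753000 + 5274 = 2758274 Hz.
Rearranging, u = v · (f₂ − f₀)/(f₂ + f₀) = 1536 × 5274/5511274 ≈ 1.47 m/s.
So the scatterer in a fluid is moving at 1.47 m/s toward the emitter.

1.47 m/s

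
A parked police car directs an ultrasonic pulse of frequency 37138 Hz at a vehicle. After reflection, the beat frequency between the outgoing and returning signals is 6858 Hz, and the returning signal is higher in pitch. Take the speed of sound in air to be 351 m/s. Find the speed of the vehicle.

Double Doppler shift off a moving reflector: f₂ = f₀ · (v + u)/(v − u) (u > 0 toward emitter).
Returning signal is higher, so f₂ = f₀ + Δf = 37138 + 6858 = 43996 Hz.
Rearranging, u = v · (f₂ − f₀)/(f₂ + f₀) = 351 × 6858/81134 ≈ 30 m/s.
So the vehicle is moving at 30 m/s toward the emitter.

30 m/s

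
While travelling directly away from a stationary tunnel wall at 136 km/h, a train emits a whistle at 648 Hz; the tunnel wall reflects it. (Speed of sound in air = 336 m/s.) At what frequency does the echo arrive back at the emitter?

517 Hz

136 km/h = 37.78 m/s.
The tunnel wall receives the sound from a moving source: f₁ = f₀ · v/(v + v_e) = 648 × 336/373.78 ≈ 583 Hz.
On the return leg the train is a moving observer: f₂ = f₁ · (v − v_e)/v = 583 × 298.22/336 ≈ 517 Hz.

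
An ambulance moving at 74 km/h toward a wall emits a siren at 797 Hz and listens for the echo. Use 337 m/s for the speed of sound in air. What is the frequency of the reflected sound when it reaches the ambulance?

901 Hz

74 km/h = 20.56 m/s.
The wall receives the sound from a moving source: f₁ = f₀ · v/(v − v_e) = 797 × 337/316.44 ≈ 849 Hz.
On the return leg the ambulance is a moving observer: f₂ = f₁ · (v + v_e)/v = 849 × 357.56/337 ≈ 901 Hz.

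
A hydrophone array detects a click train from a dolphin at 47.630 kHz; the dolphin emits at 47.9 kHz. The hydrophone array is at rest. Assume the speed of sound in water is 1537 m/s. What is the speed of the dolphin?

8.7 m/s

f' < f, so the dolphin is receding.
f' = f · v/(v + v_s) ⇒ v_s = v · |1 − f/f'|.
v_s = 1537 × |1 − 47.9/47.630| = 1537 × 0.005669 ≈ 8.7 m/s.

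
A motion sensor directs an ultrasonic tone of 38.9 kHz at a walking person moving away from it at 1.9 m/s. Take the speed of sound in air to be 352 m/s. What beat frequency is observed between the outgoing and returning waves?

418 Hz

The walking person first receives the wave as a moving observer: f₁ = f₀ · (v − u)/v = 38.9 × (352 − 1.9)/352 ≈ 38.690 kHz.
On reflection it acts as a source moving away from the stationary detector: f₂ = f₁ · v/(v + u) = 38.690 × 352/353.9 ≈ 38.482 kHz.
Beat frequency (with f₀ = 38900 Hz): |f₂ − f₀| = 2u·f₀/(v + u) = 2 × 1.9 × 38900/353.9 ≈ 418 Hz.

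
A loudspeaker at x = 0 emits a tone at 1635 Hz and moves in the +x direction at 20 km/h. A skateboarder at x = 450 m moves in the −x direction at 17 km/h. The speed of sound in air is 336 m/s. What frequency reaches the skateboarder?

1686 Hz

20 km/h = 5.556 m/s; 17 km/h = 4.722 m/s.
The observer lies on the +x side, so the source is heading toward the observer and the observer is heading toward the source.
General Doppler shift: f' = f · (v + v_o)/(v − v_s).
f' = 1635 × (336 + 4.722)/(336 − 5.556) = 1635 × 340.72/330.44 ≈ 1686 Hz.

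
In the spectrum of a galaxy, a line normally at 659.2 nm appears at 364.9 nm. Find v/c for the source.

0.531c

λ'/λ₀ = 0.5535 < 1 (blueshift), so the source is approaching.
λ'/λ₀ = √((1 − β)/(1 + β)) for an approaching source ⇒ β = (1 − r²)/(1 + r²) with r = λ'/λ₀.
β = (1 − 0.3064)/(1 + 0.3064) ≈ 0.531.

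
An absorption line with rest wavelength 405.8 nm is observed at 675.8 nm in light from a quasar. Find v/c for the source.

0.470

λ'/λ₀ = 1.6654 > 1 (redshift), so the source is receding.
λ'/λ₀ = √((1 + β)/(1 − β)) for a receding source ⇒ β = (r² − 1)/(r² + 1) with r = λ'/λ₀.
β = (2.7734 − 1)/(2.7734 + 1) ≈ 0.470.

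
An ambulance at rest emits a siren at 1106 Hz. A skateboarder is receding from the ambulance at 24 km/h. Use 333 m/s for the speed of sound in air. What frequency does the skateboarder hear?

1084 Hz

24 km/h = 6.667 m/s.
Moving observer, stationary source: f' = f · (v − v_o)/v.
f' = 1106 × (333 − 6.667)/333 = 1106 × 326.33/333 ≈ 1084 Hz.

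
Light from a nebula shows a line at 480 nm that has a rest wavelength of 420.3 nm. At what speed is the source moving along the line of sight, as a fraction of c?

0.132

λ'/λ₀ = 1.1420 > 1 (redshift), so the source is receding.
λ'/λ₀ = √((1 + β)/(1 − β)) for a receding source ⇒ β = (r² − 1)/(r² + 1) with r = λ'/λ₀.
β = (1.3043 − 1)/(1.3043 + 1) ≈ 0.132.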